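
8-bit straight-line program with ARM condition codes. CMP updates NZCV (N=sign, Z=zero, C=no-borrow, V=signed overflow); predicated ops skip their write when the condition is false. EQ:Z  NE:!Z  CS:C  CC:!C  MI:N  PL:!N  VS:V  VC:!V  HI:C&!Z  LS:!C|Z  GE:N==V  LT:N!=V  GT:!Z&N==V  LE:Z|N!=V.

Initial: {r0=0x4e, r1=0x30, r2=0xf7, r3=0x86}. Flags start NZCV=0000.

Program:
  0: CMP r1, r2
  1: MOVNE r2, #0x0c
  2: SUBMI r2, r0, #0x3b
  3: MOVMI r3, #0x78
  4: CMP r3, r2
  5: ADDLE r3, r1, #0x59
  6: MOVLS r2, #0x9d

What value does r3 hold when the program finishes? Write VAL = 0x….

0: ✓ CMP  NZCV=0000
1: ✓ MOVNE  r2←0x0c
2: · SUBMI
3: · MOVMI
4: ✓ CMP  NZCV=0011
5: ✓ ADDLE  r3←0x89
6: · MOVLS

VAL = 0x89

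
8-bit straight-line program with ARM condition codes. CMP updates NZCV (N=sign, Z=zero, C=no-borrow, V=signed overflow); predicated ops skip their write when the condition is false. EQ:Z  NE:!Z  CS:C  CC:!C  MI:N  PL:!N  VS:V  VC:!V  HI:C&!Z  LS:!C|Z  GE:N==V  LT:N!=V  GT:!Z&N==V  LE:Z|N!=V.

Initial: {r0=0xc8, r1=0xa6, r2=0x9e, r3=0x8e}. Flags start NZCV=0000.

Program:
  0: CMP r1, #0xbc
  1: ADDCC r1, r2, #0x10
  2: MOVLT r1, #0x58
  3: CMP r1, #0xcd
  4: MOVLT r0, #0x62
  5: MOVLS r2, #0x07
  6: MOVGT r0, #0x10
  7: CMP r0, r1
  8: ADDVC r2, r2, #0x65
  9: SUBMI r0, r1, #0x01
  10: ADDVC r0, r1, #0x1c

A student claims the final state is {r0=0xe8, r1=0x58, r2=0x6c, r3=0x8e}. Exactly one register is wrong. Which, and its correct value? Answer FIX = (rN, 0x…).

FIX = (r0, 0x74)

[0] flags=1000 → (cmp)
[1] flags=1000 CC?T → r1=0xae
[2] flags=1000 LT?T → r1=0x58
[3] flags=1001 → (cmp)
[4] flags=1001 LT?F → skip
[5] flags=1001 LS?T → r2=0x07
[6] flags=1001 GT?T → r0=0x10
[7] flags=1000 → (cmp)
[8] flags=1000 VC?T → r2=0x6c
[9] flags=1000 MI?T → r0=0x57
[10] flags=1000 VC?T → r0=0x74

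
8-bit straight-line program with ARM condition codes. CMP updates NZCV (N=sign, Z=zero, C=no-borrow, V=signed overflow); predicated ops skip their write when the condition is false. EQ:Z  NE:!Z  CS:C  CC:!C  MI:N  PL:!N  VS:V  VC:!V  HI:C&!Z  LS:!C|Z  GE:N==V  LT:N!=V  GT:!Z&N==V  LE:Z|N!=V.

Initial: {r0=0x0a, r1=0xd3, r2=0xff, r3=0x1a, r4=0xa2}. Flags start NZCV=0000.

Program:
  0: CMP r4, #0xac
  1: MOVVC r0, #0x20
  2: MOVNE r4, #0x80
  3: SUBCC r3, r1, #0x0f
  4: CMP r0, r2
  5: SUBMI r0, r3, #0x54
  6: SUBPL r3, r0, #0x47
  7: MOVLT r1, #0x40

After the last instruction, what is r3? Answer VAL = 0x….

VAL = 0xd9

[0] flags=1000 → (cmp)
[1] flags=1000 VC?T → r0=0x20
[2] flags=1000 NE?T → r4=0x80
[3] flags=1000 CC?T → r3=0xc4
[4] flags=0000 → (cmp)
[5] flags=0000 MI?F → skip
[6] flags=0000 PL?T → r3=0xd9
[7] flags=0000 LT?F → skip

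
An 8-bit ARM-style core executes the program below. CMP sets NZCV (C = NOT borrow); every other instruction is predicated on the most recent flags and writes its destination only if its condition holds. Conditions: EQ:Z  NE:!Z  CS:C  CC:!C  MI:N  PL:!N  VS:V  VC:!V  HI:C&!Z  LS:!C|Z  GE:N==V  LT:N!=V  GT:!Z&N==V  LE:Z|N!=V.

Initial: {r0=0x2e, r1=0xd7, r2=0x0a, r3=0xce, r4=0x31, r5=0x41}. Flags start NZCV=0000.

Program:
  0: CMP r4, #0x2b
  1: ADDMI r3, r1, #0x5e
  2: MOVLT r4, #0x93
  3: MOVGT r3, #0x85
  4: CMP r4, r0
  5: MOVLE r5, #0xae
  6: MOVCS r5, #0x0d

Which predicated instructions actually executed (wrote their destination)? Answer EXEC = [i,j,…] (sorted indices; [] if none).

EXEC = [3,6]

0: ✓ CMP  NZCV=0010
1: · ADDMI
2: · MOVLT
3: ✓ MOVGT  r3←0x85
4: ✓ CMP  NZCV=0010
5: · MOVLE
6: ✓ MOVCS  r5←0x0d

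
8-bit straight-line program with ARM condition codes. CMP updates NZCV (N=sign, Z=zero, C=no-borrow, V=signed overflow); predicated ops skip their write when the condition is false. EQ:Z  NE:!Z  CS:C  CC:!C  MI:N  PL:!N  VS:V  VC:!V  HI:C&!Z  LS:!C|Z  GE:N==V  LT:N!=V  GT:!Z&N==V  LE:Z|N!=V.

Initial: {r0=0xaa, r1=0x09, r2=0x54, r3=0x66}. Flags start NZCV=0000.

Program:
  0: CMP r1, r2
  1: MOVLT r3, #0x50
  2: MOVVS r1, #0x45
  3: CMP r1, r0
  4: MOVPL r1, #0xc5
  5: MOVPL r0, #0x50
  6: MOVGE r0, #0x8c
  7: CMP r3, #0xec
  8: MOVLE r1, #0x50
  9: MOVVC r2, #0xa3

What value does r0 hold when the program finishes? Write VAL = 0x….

[0] flags=1000 → (cmp)
[1] flags=1000 LT?T → r3=0x50
[2] flags=1000 VS?F → skip
[3] flags=0000 → (cmp)
[4] flags=0000 PL?T → r1=0xc5
[5] flags=0000 PL?T → r0=0x50
[6] flags=0000 GE?T → r0=0x8c
[7] flags=0000 → (cmp)
[8] flags=0000 LE?F → skip
[9] flags=0000 VC?T → r2=0xa3

VAL = 0x8c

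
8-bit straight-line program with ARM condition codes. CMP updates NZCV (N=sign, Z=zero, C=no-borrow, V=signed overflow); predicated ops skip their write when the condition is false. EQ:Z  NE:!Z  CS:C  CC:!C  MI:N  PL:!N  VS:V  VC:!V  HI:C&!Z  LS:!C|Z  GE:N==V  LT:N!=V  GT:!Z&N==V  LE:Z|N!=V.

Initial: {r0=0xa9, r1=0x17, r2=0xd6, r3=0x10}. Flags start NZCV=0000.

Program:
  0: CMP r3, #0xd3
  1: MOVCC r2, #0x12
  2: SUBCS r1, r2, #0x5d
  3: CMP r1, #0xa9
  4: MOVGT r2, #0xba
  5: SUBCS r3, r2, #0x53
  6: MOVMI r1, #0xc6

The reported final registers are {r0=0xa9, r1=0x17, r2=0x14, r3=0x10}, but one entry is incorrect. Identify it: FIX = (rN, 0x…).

[0] flags=0000 → (cmp)
[1] flags=0000 CC?T → r2=0x12
[2] flags=0000 CS?F → skip
[3] flags=0000 → (cmp)
[4] flags=0000 GT?T → r2=0xba
[5] flags=0000 CS?F → skip
[6] flags=0000 MI?F → skip

FIX = (r2, 0xba)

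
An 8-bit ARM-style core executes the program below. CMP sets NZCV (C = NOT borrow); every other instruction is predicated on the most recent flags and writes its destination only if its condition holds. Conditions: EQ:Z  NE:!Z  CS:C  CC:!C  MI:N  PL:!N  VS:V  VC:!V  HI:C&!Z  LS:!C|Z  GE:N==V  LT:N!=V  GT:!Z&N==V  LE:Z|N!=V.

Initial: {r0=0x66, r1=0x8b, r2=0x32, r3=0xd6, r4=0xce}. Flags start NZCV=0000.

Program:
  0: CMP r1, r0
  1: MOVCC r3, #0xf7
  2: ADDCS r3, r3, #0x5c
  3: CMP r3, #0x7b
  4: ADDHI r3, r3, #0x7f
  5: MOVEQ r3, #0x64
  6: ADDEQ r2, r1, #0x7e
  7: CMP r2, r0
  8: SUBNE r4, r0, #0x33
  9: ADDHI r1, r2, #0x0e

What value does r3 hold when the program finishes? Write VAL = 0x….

VAL = 0x32

[0] flags=0011 → (cmp)
[1] flags=0011 CC?F → skip
[2] flags=0011 CS?T → r3=0x32
[3] flags=1000 → (cmp)
[4] flags=1000 HI?F → skip
[5] flags=1000 EQ?F → skip
[6] flags=1000 EQ?F → skip
[7] flags=1000 → (cmp)
[8] flags=1000 NE?T → r4=0x33
[9] flags=1000 HI?F → skip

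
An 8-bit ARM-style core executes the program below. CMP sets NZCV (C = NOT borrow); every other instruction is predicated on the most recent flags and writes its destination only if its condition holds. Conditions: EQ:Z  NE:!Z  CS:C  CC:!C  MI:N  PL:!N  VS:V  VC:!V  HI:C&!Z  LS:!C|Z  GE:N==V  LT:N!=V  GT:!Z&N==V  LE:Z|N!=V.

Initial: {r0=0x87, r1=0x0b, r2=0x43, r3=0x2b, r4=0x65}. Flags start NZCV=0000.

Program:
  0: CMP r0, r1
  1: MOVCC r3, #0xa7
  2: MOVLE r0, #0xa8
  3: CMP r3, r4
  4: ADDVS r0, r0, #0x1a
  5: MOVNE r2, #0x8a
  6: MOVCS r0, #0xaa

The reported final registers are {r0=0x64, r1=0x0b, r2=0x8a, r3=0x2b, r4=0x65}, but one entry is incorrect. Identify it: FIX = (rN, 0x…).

FIX = (r0, 0xa8)

0: ✓ CMP  NZCV=0011
1: · MOVCC
2: ✓ MOVLE  r0←0xa8
3: ✓ CMP  NZCV=1000
4: · ADDVS
5: ✓ MOVNE  r2←0x8a
6: · MOVCS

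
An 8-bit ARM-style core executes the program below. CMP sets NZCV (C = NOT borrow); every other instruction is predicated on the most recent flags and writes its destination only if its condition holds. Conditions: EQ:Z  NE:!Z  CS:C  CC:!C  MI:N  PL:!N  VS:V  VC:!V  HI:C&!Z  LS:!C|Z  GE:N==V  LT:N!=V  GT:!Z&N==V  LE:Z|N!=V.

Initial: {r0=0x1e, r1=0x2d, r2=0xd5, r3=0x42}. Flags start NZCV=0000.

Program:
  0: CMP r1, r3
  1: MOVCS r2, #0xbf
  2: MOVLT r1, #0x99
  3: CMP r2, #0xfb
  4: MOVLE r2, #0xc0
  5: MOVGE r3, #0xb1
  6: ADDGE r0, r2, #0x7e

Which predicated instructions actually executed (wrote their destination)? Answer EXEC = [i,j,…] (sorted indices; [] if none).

EXEC = [2,4]

[0] flags=1000 → (cmp)
[1] flags=1000 CS?F → skip
[2] flags=1000 LT?T → r1=0x99
[3] flags=1000 → (cmp)
[4] flags=1000 LE?T → r2=0xc0
[5] flags=1000 GE?F → skip
[6] flags=1000 GE?F → skip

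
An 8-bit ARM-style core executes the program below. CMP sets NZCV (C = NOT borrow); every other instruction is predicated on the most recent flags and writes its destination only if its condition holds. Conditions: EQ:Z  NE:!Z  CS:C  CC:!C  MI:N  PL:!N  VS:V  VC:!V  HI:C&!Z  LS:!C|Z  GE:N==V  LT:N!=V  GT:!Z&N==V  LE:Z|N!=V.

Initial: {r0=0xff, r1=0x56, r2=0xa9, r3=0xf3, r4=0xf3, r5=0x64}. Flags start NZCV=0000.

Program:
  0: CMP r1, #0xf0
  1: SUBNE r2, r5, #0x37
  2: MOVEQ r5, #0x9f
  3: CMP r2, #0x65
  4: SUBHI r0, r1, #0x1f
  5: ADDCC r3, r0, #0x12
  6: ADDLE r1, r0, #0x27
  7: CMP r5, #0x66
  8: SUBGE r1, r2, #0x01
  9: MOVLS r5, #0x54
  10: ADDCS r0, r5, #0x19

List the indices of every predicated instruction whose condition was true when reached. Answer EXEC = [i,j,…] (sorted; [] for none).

0: ✓ CMP  NZCV=0000
1: ✓ SUBNE  r2←0x2d
2: · MOVEQ
3: ✓ CMP  NZCV=1000
4: · SUBHI
5: ✓ ADDCC  r3←0x11
6: ✓ ADDLE  r1←0x26
7: ✓ CMP  NZCV=1000
8: · SUBGE
9: ✓ MOVLS  r5←0x54
10: · ADDCS

EXEC = [1,5,6,9]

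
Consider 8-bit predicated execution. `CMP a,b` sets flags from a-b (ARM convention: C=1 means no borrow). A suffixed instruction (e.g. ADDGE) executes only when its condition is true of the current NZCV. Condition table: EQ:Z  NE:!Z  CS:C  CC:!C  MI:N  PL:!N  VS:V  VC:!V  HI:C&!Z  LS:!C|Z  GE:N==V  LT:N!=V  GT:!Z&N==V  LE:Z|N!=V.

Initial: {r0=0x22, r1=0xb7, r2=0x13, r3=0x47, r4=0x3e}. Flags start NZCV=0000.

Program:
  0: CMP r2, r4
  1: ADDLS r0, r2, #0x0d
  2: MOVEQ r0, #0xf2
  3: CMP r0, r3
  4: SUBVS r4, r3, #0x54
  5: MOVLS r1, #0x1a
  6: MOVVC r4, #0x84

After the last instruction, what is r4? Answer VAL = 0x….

0: ✓ CMP  NZCV=1000
1: ✓ ADDLS  r0←0x20
2: · MOVEQ
3: ✓ CMP  NZCV=1000
4: · SUBVS
5: ✓ MOVLS  r1←0x1a
6: ✓ MOVVC  r4←0x84

VAL = 0x84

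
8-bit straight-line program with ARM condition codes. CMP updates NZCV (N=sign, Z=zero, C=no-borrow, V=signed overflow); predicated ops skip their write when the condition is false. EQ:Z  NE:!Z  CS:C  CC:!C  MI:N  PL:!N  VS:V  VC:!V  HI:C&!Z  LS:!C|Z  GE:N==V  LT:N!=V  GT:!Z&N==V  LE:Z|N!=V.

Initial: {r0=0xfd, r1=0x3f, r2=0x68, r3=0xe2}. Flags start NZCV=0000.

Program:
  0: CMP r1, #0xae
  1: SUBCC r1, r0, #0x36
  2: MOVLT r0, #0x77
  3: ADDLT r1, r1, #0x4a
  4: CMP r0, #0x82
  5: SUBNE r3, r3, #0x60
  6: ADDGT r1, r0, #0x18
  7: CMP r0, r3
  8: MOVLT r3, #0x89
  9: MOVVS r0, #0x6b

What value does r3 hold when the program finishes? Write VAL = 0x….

VAL = 0x82

0: ✓ CMP  NZCV=1001
1: ✓ SUBCC  r1←0xc7
2: · MOVLT
3: · ADDLT
4: ✓ CMP  NZCV=0010
5: ✓ SUBNE  r3←0x82
6: ✓ ADDGT  r1←0x15
7: ✓ CMP  NZCV=0010
8: · MOVLT
9: · MOVVS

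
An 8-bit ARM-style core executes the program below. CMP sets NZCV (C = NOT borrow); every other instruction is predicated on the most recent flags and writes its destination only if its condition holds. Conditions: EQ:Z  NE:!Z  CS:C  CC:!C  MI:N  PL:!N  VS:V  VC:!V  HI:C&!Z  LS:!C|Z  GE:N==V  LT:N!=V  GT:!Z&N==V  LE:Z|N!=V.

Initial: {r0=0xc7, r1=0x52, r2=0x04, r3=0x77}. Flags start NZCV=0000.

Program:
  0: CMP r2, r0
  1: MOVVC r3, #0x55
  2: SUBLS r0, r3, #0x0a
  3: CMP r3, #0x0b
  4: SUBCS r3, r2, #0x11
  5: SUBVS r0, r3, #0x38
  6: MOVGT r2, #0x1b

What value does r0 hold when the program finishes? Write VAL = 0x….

VAL = 0x4b

0: ✓ CMP  NZCV=0000
1: ✓ MOVVC  r3←0x55
2: ✓ SUBLS  r0←0x4b
3: ✓ CMP  NZCV=0010
4: ✓ SUBCS  r3←0xf3
5: · SUBVS
6: ✓ MOVGT  r2←0x1b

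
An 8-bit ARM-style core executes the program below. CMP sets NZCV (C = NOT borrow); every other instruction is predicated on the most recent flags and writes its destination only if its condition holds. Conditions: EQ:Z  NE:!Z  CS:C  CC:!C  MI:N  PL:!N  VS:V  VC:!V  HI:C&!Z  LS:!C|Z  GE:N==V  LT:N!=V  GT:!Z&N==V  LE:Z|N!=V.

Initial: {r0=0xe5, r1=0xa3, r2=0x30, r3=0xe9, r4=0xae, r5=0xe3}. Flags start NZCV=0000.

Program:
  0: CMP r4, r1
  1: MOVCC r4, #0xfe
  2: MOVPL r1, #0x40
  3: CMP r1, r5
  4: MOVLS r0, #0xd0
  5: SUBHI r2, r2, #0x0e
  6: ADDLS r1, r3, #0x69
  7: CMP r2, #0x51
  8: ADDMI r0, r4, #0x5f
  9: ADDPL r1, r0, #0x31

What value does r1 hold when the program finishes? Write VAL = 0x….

[0] flags=0010 → (cmp)
[1] flags=0010 CC?F → skip
[2] flags=0010 PL?T → r1=0x40
[3] flags=0000 → (cmp)
[4] flags=0000 LS?T → r0=0xd0
[5] flags=0000 HI?F → skip
[6] flags=0000 LS?T → r1=0x52
[7] flags=1000 → (cmp)
[8] flags=1000 MI?T → r0=0x0d
[9] flags=1000 PL?F → skip

VAL = 0x52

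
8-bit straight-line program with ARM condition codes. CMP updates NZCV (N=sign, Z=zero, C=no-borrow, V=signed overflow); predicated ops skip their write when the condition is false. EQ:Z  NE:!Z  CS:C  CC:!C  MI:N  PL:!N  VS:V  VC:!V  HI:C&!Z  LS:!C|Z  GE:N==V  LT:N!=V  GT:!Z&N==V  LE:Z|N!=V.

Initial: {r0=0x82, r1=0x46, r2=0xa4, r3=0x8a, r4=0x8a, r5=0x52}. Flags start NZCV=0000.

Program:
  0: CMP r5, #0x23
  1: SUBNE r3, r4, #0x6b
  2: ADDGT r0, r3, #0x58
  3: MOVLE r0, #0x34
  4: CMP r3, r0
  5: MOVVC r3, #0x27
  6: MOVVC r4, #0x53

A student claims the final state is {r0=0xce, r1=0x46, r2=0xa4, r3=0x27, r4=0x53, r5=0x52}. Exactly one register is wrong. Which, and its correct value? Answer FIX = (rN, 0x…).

FIX = (r0, 0x77)

[0] flags=0010 → (cmp)
[1] flags=0010 NE?T → r3=0x1f
[2] flags=0010 GT?T → r0=0x77
[3] flags=0010 LE?F → skip
[4] flags=1000 → (cmp)
[5] flags=1000 VC?T → r3=0x27
[6] flags=1000 VC?T → r4=0x53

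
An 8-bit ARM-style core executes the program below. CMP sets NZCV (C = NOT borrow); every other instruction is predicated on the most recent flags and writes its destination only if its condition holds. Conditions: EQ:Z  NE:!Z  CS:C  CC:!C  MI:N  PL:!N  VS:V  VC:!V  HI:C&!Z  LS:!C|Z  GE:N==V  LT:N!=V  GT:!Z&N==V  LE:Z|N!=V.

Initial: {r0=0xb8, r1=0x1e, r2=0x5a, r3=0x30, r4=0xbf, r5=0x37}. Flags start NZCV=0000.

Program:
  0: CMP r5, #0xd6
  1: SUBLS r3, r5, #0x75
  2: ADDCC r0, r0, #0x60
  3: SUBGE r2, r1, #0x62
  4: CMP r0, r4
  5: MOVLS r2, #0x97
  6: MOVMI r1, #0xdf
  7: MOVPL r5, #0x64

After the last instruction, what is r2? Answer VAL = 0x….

VAL = 0x97

[0] flags=0000 → (cmp)
[1] flags=0000 LS?T → r3=0xc2
[2] flags=0000 CC?T → r0=0x18
[3] flags=0000 GE?T → r2=0xbc
[4] flags=0000 → (cmp)
[5] flags=0000 LS?T → r2=0x97
[6] flags=0000 MI?F → skip
[7] flags=0000 PL?T → r5=0x64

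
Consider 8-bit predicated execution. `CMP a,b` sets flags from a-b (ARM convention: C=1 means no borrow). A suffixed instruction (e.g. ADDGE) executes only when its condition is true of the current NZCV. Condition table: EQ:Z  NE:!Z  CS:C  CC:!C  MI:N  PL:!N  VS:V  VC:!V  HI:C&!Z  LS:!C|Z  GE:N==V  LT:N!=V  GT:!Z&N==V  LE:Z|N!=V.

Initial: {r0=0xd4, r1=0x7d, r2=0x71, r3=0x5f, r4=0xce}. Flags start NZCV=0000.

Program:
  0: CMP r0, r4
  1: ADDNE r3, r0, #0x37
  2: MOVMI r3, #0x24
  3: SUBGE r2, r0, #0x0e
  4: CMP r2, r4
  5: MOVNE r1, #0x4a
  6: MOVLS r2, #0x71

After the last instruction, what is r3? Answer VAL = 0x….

0: ✓ CMP  NZCV=0010
1: ✓ ADDNE  r3←0x0b
2: · MOVMI
3: ✓ SUBGE  r2←0xc6
4: ✓ CMP  NZCV=1000
5: ✓ MOVNE  r1←0x4a
6: ✓ MOVLS  r2←0x71

VAL = 0x0b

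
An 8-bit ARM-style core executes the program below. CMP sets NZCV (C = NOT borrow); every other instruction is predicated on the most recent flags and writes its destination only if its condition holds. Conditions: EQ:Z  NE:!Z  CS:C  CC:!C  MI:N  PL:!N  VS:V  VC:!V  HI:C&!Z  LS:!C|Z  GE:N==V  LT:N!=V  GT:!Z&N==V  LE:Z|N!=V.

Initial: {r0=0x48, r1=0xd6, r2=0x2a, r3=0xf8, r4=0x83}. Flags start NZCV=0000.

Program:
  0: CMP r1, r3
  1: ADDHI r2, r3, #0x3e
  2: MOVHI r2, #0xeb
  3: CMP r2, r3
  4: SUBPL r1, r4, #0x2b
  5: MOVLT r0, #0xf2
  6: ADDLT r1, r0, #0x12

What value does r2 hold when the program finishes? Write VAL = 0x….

VAL = 0x2a

[0] flags=1000 → (cmp)
[1] flags=1000 HI?F → skip
[2] flags=1000 HI?F → skip
[3] flags=0000 → (cmp)
[4] flags=0000 PL?T → r1=0x58
[5] flags=0000 LT?F → skip
[6] flags=0000 LT?F → skip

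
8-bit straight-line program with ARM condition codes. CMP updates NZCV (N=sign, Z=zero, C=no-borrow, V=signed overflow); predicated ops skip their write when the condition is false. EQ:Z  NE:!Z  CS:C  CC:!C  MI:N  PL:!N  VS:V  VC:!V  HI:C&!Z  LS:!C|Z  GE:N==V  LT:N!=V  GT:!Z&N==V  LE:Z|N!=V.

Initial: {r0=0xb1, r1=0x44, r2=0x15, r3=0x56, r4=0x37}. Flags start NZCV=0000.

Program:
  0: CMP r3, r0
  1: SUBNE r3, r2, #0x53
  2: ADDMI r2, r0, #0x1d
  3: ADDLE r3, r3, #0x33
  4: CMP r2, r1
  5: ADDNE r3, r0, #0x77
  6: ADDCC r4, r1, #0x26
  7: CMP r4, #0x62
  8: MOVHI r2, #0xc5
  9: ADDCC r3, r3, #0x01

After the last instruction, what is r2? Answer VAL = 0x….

VAL = 0xce

[0] flags=1001 → (cmp)
[1] flags=1001 NE?T → r3=0xc2
[2] flags=1001 MI?T → r2=0xce
[3] flags=1001 LE?F → skip
[4] flags=1010 → (cmp)
[5] flags=1010 NE?T → r3=0x28
[6] flags=1010 CC?F → skip
[7] flags=1000 → (cmp)
[8] flags=1000 HI?F → skip
[9] flags=1000 CC?T → r3=0x29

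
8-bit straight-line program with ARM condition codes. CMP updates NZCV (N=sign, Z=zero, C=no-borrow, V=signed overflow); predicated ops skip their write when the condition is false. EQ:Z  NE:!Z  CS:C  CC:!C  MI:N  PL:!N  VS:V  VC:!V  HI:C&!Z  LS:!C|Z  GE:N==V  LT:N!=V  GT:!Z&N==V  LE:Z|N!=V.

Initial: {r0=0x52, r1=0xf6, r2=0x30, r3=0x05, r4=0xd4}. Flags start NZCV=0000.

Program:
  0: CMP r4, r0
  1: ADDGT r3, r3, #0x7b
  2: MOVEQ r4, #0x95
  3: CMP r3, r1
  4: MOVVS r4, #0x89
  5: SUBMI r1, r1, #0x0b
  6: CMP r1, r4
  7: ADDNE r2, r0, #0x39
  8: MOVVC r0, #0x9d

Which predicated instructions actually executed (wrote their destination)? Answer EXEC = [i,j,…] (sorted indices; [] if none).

0: ✓ CMP  NZCV=1010
1: · ADDGT
2: · MOVEQ
3: ✓ CMP  NZCV=0000
4: · MOVVS
5: · SUBMI
6: ✓ CMP  NZCV=0010
7: ✓ ADDNE  r2←0x8b
8: ✓ MOVVC  r0←0x9d

EXEC = [7,8]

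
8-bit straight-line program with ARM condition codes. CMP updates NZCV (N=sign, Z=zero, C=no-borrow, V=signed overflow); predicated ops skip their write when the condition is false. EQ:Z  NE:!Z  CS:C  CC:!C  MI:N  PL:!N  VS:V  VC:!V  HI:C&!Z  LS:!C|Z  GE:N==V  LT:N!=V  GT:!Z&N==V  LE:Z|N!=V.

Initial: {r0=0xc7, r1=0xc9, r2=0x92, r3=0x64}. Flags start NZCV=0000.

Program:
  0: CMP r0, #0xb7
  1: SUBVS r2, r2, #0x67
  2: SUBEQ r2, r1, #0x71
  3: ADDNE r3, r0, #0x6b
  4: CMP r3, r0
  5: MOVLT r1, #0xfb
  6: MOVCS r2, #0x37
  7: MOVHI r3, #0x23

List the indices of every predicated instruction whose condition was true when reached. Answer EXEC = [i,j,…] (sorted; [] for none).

0: ✓ CMP  NZCV=0010
1: · SUBVS
2: · SUBEQ
3: ✓ ADDNE  r3←0x32
4: ✓ CMP  NZCV=0000
5: · MOVLT
6: · MOVCS
7: · MOVHI

EXEC = [3]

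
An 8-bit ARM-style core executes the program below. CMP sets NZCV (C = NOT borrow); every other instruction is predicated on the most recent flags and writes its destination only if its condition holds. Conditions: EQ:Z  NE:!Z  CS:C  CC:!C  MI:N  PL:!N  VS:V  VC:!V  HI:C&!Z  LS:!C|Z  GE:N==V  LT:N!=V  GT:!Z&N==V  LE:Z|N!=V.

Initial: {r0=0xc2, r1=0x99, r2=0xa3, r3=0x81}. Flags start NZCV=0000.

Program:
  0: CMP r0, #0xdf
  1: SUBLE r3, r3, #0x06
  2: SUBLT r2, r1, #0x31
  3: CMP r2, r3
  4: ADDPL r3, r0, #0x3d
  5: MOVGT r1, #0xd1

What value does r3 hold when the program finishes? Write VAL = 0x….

VAL = 0x7b

[0] flags=1000 → (cmp)
[1] flags=1000 LE?T → r3=0x7b
[2] flags=1000 LT?T → r2=0x68
[3] flags=1000 → (cmp)
[4] flags=1000 PL?F → skip
[5] flags=1000 GT?F → skip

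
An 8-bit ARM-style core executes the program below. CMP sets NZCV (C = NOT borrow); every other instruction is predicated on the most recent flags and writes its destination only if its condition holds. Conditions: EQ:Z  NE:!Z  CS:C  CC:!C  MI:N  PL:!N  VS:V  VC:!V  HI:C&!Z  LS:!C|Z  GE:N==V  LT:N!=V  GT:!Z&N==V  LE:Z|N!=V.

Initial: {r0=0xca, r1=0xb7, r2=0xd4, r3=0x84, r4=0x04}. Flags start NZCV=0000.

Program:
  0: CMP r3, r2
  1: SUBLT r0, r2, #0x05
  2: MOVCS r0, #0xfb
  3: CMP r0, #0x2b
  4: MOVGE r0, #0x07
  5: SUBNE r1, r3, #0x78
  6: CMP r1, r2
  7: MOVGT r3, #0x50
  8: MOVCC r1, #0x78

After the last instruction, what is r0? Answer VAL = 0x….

VAL = 0xcf

[0] flags=1000 → (cmp)
[1] flags=1000 LT?T → r0=0xcf
[2] flags=1000 CS?F → skip
[3] flags=1010 → (cmp)
[4] flags=1010 GE?F → skip
[5] flags=1010 NE?T → r1=0x0c
[6] flags=0000 → (cmp)
[7] flags=0000 GT?T → r3=0x50
[8] flags=0000 CC?T → r1=0x78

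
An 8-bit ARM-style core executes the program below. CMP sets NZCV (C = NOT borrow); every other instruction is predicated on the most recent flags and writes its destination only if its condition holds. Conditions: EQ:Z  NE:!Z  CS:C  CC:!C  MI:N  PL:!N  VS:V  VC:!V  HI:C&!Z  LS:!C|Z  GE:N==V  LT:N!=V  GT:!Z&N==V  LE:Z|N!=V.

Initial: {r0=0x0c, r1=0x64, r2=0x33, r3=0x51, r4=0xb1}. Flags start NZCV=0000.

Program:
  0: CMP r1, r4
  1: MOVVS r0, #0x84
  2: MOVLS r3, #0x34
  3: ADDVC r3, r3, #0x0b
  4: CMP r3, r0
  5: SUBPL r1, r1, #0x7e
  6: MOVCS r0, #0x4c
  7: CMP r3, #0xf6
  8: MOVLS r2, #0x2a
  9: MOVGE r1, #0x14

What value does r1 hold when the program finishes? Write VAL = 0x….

VAL = 0x14

[0] flags=1001 → (cmp)
[1] flags=1001 VS?T → r0=0x84
[2] flags=1001 LS?T → r3=0x34
[3] flags=1001 VC?F → skip
[4] flags=1001 → (cmp)
[5] flags=1001 PL?F → skip
[6] flags=1001 CS?F → skip
[7] flags=0000 → (cmp)
[8] flags=0000 LS?T → r2=0x2a
[9] flags=0000 GE?T → r1=0x14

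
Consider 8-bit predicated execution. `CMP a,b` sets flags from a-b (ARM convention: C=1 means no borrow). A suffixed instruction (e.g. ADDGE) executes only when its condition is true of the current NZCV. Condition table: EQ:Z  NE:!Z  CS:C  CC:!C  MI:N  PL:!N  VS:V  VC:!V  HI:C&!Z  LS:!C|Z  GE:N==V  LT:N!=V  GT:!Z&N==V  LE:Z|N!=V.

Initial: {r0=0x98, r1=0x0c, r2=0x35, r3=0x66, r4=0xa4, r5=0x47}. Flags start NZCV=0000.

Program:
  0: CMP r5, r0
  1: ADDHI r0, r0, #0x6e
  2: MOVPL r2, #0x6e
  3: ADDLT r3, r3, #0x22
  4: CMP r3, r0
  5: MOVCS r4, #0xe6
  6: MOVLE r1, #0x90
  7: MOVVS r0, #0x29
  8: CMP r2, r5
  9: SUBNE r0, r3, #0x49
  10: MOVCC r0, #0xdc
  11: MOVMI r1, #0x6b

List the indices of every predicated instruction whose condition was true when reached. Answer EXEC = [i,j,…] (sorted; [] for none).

EXEC = [7,9,10,11]

[0] flags=1001 → (cmp)
[1] flags=1001 HI?F → skip
[2] flags=1001 PL?F → skip
[3] flags=1001 LT?F → skip
[4] flags=1001 → (cmp)
[5] flags=1001 CS?F → skip
[6] flags=1001 LE?F → skip
[7] flags=1001 VS?T → r0=0x29
[8] flags=1000 → (cmp)
[9] flags=1000 NE?T → r0=0x1d
[10] flags=1000 CC?T → r0=0xdc
[11] flags=1000 MI?T → r1=0x6b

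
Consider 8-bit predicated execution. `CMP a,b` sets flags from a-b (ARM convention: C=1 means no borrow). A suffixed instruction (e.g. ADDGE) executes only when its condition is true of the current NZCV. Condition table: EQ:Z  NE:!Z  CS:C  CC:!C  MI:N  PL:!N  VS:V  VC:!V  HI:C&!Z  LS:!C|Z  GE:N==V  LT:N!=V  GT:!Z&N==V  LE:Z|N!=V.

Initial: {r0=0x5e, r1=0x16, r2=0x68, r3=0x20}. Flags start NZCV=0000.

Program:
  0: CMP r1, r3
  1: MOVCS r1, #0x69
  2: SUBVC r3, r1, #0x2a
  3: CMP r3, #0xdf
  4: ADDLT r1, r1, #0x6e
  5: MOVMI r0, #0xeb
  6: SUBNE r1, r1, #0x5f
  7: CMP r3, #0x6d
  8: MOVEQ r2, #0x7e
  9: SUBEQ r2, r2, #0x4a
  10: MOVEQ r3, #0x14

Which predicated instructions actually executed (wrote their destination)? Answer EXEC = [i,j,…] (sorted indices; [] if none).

0: ✓ CMP  NZCV=1000
1: · MOVCS
2: ✓ SUBVC  r3←0xec
3: ✓ CMP  NZCV=0010
4: · ADDLT
5: · MOVMI
6: ✓ SUBNE  r1←0xb7
7: ✓ CMP  NZCV=0011
8: · MOVEQ
9: · SUBEQ
10: · MOVEQ

EXEC = [2,6]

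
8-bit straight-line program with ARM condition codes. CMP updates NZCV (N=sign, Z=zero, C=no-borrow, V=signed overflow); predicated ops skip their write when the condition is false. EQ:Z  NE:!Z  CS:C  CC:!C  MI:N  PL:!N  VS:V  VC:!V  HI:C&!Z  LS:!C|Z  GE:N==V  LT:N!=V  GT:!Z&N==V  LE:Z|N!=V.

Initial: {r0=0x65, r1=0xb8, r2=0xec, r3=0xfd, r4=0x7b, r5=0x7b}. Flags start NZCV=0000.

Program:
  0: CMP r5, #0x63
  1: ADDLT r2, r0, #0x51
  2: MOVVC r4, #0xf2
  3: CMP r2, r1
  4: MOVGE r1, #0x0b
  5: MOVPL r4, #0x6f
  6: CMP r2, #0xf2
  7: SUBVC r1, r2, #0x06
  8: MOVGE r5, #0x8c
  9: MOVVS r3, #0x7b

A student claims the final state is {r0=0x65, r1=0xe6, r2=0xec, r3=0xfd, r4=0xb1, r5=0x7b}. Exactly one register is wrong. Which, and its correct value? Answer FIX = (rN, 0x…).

FIX = (r4, 0x6f)

[0] flags=0010 → (cmp)
[1] flags=0010 LT?F → skip
[2] flags=0010 VC?T → r4=0xf2
[3] flags=0010 → (cmp)
[4] flags=0010 GE?T → r1=0x0b
[5] flags=0010 PL?T → r4=0x6f
[6] flags=1000 → (cmp)
[7] flags=1000 VC?T → r1=0xe6
[8] flags=1000 GE?F → skip
[9] flags=1000 VS?F → skip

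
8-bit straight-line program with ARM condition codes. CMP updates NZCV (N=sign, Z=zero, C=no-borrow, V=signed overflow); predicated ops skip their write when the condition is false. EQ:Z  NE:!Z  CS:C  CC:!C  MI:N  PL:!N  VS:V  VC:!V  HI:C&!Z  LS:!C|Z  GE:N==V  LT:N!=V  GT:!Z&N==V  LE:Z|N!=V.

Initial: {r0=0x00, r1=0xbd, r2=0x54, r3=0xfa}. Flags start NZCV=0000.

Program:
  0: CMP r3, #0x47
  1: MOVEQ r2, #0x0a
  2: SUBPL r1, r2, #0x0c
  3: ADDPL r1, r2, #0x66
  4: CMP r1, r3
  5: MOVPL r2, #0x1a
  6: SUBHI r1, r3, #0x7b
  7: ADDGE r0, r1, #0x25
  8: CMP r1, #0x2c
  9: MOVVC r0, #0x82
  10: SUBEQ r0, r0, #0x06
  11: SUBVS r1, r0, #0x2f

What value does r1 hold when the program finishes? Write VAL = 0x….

0: ✓ CMP  NZCV=1010
1: · MOVEQ
2: · SUBPL
3: · ADDPL
4: ✓ CMP  NZCV=1000
5: · MOVPL
6: · SUBHI
7: · ADDGE
8: ✓ CMP  NZCV=1010
9: ✓ MOVVC  r0←0x82
10: · SUBEQ
11: · SUBVS

VAL = 0xbd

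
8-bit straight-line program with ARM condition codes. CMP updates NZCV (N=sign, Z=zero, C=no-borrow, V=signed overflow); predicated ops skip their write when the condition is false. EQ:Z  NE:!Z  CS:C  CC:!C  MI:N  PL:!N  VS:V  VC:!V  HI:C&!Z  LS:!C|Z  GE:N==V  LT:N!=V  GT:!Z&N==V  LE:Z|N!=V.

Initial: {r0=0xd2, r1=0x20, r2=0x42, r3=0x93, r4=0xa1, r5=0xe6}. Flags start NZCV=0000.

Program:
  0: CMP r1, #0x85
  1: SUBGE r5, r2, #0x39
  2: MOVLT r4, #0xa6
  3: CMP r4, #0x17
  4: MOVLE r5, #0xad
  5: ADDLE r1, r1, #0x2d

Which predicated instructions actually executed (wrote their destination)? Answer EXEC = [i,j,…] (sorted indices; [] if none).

EXEC = [1,4,5]

[0] flags=1001 → (cmp)
[1] flags=1001 GE?T → r5=0x09
[2] flags=1001 LT?F → skip
[3] flags=1010 → (cmp)
[4] flags=1010 LE?T → r5=0xad
[5] flags=1010 LE?T → r1=0x4d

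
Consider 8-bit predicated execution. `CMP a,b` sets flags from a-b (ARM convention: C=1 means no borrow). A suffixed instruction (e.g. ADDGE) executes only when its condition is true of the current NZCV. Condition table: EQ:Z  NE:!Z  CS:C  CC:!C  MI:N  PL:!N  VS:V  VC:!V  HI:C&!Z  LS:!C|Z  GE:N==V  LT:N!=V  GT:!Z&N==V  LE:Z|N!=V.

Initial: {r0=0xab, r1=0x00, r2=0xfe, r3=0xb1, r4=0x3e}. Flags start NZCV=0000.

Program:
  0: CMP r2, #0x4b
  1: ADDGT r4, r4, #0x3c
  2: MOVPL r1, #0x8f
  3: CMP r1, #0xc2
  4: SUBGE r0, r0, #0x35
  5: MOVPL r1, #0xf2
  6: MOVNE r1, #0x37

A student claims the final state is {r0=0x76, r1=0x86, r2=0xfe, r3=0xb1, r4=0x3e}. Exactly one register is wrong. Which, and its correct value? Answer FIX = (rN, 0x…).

0: ✓ CMP  NZCV=1010
1: · ADDGT
2: · MOVPL
3: ✓ CMP  NZCV=0000
4: ✓ SUBGE  r0←0x76
5: ✓ MOVPL  r1←0xf2
6: ✓ MOVNE  r1←0x37

FIX = (r1, 0x37)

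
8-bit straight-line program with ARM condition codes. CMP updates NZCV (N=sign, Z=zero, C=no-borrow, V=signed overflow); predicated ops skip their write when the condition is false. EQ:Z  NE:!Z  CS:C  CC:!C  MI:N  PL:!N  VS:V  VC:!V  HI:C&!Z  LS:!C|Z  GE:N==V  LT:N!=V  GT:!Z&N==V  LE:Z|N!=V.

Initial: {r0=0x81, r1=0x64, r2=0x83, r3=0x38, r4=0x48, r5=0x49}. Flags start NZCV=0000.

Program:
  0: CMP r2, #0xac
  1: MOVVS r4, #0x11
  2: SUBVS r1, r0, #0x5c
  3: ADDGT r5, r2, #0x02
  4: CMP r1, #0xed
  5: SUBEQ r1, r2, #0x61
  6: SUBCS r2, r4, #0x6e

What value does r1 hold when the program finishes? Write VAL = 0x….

VAL = 0x64

0: ✓ CMP  NZCV=1000
1: · MOVVS
2: · SUBVS
3: · ADDGT
4: ✓ CMP  NZCV=0000
5: · SUBEQ
6: · SUBCS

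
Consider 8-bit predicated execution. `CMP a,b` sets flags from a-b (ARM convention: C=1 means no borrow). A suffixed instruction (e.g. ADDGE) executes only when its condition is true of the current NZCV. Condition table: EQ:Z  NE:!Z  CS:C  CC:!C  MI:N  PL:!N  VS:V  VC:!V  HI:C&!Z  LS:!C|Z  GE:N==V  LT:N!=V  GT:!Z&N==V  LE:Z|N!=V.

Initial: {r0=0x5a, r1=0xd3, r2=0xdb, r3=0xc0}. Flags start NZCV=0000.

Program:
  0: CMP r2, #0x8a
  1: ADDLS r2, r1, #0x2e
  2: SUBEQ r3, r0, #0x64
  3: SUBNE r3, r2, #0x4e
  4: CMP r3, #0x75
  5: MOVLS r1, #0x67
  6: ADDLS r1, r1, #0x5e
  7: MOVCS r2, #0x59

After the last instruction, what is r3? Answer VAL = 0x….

0: ✓ CMP  NZCV=0010
1: · ADDLS
2: · SUBEQ
3: ✓ SUBNE  r3←0x8d
4: ✓ CMP  NZCV=0011
5: · MOVLS
6: · ADDLS
7: ✓ MOVCS  r2←0x59

VAL = 0x8d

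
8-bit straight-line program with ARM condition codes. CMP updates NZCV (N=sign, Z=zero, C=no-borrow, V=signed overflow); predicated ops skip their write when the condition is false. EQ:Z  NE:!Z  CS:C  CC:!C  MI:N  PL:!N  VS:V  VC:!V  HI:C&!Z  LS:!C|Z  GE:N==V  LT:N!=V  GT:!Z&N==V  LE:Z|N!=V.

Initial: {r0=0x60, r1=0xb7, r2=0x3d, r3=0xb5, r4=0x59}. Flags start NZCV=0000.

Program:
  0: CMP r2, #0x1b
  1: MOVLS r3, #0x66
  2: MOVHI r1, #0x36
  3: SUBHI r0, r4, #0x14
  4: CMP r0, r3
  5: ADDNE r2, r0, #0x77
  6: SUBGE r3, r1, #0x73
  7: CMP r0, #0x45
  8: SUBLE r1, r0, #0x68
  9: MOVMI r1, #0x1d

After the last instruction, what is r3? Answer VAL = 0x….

0: ✓ CMP  NZCV=0010
1: · MOVLS
2: ✓ MOVHI  r1←0x36
3: ✓ SUBHI  r0←0x45
4: ✓ CMP  NZCV=1001
5: ✓ ADDNE  r2←0xbc
6: ✓ SUBGE  r3←0xc3
7: ✓ CMP  NZCV=0110
8: ✓ SUBLE  r1←0xdd
9: · MOVMI

VAL = 0xc3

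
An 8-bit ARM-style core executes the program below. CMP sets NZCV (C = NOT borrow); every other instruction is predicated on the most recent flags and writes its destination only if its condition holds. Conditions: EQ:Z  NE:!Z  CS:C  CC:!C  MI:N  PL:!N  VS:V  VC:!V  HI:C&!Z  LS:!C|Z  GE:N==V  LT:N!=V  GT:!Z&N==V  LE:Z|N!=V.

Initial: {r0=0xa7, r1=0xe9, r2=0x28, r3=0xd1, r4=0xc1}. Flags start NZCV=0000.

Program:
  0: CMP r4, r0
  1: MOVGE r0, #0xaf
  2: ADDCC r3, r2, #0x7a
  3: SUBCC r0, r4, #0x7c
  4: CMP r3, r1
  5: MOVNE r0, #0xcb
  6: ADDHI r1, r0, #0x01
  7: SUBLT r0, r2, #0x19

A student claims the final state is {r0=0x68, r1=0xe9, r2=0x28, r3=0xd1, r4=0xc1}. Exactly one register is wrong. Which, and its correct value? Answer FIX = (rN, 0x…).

FIX = (r0, 0x0f)

[0] flags=0010 → (cmp)
[1] flags=0010 GE?T → r0=0xaf
[2] flags=0010 CC?F → skip
[3] flags=0010 CC?F → skip
[4] flags=1000 → (cmp)
[5] flags=1000 NE?T → r0=0xcb
[6] flags=1000 HI?F → skip
[7] flags=1000 LT?T → r0=0x0f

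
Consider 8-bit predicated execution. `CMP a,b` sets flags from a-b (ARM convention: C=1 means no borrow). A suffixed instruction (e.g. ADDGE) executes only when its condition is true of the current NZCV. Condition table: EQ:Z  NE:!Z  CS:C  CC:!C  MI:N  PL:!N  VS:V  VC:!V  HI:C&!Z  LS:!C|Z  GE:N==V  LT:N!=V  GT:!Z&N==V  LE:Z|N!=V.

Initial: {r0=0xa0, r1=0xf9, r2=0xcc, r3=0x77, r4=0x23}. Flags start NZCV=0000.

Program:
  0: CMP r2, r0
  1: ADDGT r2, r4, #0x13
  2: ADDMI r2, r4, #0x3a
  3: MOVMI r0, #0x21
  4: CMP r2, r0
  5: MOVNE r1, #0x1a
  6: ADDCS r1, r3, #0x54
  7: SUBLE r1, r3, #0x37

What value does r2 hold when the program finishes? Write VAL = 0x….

0: ✓ CMP  NZCV=0010
1: ✓ ADDGT  r2←0x36
2: · ADDMI
3: · MOVMI
4: ✓ CMP  NZCV=1001
5: ✓ MOVNE  r1←0x1a
6: · ADDCS
7: · SUBLE

VAL = 0x36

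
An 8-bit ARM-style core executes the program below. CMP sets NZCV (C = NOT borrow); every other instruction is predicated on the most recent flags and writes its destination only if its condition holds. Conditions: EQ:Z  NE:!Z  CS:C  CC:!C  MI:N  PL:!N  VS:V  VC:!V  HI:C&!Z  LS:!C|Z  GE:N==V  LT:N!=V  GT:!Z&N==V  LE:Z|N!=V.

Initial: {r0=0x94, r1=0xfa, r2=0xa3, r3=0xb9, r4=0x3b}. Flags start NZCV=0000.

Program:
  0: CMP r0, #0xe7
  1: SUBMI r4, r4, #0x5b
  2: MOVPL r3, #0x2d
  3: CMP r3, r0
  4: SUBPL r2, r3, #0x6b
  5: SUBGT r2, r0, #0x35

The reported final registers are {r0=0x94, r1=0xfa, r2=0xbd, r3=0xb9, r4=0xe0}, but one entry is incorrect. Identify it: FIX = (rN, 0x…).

FIX = (r2, 0x5f)

0: ✓ CMP  NZCV=1000
1: ✓ SUBMI  r4←0xe0
2: · MOVPL
3: ✓ CMP  NZCV=0010
4: ✓ SUBPL  r2←0x4e
5: ✓ SUBGT  r2←0x5f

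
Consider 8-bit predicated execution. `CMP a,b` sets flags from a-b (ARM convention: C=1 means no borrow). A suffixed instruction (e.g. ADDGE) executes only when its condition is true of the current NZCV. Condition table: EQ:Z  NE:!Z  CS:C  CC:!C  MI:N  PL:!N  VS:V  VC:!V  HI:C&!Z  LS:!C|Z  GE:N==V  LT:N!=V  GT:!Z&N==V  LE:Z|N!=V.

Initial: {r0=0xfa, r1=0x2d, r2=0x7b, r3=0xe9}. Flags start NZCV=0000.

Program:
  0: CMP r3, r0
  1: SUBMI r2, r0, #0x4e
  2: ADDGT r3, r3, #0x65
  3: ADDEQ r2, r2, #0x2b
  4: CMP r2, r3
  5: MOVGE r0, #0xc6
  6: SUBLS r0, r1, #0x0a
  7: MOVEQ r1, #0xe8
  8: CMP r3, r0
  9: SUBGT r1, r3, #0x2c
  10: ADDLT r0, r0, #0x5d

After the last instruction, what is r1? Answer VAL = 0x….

VAL = 0x2d

[0] flags=1000 → (cmp)
[1] flags=1000 MI?T → r2=0xac
[2] flags=1000 GT?F → skip
[3] flags=1000 EQ?F → skip
[4] flags=1000 → (cmp)
[5] flags=1000 GE?F → skip
[6] flags=1000 LS?T → r0=0x23
[7] flags=1000 EQ?F → skip
[8] flags=1010 → (cmp)
[9] flags=1010 GT?F → skip
[10] flags=1010 LT?T → r0=0x80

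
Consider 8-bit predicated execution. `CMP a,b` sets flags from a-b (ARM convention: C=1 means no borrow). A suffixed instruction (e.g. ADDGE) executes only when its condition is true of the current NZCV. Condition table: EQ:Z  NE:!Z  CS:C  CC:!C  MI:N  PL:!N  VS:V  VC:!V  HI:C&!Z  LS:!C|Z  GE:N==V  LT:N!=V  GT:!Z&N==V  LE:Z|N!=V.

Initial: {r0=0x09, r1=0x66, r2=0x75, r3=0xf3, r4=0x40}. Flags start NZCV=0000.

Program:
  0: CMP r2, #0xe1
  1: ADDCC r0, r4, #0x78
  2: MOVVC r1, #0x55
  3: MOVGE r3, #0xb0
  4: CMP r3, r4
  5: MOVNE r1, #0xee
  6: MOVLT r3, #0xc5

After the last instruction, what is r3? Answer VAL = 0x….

VAL = 0xc5

[0] flags=1001 → (cmp)
[1] flags=1001 CC?T → r0=0xb8
[2] flags=1001 VC?F → skip
[3] flags=1001 GE?T → r3=0xb0
[4] flags=0011 → (cmp)
[5] flags=0011 NE?T → r1=0xee
[6] flags=0011 LT?T → r3=0xc5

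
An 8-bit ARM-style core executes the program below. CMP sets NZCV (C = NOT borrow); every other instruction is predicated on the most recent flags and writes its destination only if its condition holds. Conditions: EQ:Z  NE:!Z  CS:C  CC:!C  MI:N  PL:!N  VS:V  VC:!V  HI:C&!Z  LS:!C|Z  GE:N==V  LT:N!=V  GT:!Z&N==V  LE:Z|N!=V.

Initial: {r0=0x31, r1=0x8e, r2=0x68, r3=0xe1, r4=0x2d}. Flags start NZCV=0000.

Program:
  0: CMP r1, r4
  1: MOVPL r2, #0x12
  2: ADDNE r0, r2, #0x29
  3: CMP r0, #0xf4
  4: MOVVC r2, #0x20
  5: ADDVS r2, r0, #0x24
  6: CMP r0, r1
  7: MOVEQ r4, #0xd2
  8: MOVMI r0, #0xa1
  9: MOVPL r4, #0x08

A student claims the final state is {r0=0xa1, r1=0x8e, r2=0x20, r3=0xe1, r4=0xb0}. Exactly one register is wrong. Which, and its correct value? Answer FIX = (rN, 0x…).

0: ✓ CMP  NZCV=0011
1: ✓ MOVPL  r2←0x12
2: ✓ ADDNE  r0←0x3b
3: ✓ CMP  NZCV=0000
4: ✓ MOVVC  r2←0x20
5: · ADDVS
6: ✓ CMP  NZCV=1001
7: · MOVEQ
8: ✓ MOVMI  r0←0xa1
9: · MOVPL

FIX = (r4, 0x2d)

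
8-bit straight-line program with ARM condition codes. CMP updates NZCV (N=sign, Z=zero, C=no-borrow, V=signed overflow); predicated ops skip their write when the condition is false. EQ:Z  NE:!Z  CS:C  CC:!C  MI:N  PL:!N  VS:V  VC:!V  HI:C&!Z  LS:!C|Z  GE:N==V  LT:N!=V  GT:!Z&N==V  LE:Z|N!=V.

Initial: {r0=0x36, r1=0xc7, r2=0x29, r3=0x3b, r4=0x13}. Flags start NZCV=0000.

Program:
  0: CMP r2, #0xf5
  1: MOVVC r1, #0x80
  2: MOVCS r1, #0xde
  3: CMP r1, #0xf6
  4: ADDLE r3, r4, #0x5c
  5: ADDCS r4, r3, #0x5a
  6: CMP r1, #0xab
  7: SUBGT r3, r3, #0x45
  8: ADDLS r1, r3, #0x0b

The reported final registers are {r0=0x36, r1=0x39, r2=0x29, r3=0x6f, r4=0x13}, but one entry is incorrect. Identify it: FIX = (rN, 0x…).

[0] flags=0000 → (cmp)
[1] flags=0000 VC?T → r1=0x80
[2] flags=0000 CS?F → skip
[3] flags=1000 → (cmp)
[4] flags=1000 LE?T → r3=0x6f
[5] flags=1000 CS?F → skip
[6] flags=1000 → (cmp)
[7] flags=1000 GT?F → skip
[8] flags=1000 LS?T → r1=0x7a

FIX = (r1, 0x7a)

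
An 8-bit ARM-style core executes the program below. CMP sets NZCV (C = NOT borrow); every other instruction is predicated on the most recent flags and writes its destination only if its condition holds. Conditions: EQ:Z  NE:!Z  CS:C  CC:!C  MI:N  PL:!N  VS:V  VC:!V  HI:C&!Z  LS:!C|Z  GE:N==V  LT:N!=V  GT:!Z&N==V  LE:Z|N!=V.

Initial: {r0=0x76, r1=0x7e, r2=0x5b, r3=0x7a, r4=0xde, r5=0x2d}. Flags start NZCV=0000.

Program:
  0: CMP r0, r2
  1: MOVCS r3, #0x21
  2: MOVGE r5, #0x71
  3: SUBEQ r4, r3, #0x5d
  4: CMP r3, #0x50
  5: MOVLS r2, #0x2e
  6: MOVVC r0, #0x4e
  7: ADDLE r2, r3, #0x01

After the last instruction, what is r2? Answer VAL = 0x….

[0] flags=0010 → (cmp)
[1] flags=0010 CS?T → r3=0x21
[2] flags=0010 GE?T → r5=0x71
[3] flags=0010 EQ?F → skip
[4] flags=1000 → (cmp)
[5] flags=1000 LS?T → r2=0x2e
[6] flags=1000 VC?T → r0=0x4e
[7] flags=1000 LE?T → r2=0x22

VAL = 0x22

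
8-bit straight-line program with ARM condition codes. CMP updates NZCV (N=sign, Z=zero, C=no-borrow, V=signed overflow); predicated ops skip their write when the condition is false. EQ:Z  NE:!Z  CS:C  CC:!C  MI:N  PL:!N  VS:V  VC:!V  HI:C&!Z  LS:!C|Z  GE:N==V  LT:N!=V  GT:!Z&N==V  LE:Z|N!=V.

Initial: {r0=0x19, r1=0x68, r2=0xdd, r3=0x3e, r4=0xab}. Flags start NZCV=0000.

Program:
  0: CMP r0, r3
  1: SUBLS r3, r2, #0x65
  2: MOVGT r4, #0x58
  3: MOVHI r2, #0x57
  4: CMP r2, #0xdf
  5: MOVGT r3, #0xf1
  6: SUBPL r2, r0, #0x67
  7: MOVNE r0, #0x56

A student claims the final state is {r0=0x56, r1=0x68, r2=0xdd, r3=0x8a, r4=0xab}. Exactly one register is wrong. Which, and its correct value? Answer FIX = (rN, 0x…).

0: ✓ CMP  NZCV=1000
1: ✓ SUBLS  r3←0x78
2: · MOVGT
3: · MOVHI
4: ✓ CMP  NZCV=1000
5: · MOVGT
6: · SUBPL
7: ✓ MOVNE  r0←0x56

FIX = (r3, 0x78)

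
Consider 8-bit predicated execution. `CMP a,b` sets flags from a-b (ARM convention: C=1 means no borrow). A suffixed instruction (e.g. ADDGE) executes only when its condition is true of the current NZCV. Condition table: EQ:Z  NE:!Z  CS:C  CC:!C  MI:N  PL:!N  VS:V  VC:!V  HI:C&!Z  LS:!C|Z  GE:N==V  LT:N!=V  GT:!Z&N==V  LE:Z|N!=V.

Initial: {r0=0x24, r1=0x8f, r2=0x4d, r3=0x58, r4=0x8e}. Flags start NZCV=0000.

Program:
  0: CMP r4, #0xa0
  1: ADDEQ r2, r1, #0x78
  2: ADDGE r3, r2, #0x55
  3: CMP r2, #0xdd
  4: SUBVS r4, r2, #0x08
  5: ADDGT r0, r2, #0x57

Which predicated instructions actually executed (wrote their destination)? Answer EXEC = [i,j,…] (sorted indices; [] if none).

EXEC = [5]

[0] flags=1000 → (cmp)
[1] flags=1000 EQ?F → skip
[2] flags=1000 GE?F → skip
[3] flags=0000 → (cmp)
[4] flags=0000 VS?F → skip
[5] flags=0000 GT?T → r0=0xa4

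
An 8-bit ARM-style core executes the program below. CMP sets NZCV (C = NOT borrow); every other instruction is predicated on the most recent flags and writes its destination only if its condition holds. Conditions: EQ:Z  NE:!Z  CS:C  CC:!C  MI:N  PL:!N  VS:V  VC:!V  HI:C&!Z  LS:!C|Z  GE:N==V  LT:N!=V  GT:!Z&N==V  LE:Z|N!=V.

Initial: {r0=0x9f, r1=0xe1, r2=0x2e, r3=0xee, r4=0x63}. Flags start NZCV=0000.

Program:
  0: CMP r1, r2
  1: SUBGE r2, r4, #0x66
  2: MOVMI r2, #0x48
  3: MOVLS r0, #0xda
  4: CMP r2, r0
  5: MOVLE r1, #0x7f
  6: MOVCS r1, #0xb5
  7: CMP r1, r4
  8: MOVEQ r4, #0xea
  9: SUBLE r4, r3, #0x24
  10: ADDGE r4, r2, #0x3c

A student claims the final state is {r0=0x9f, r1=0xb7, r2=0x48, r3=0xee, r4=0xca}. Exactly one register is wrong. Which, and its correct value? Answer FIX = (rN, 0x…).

FIX = (r1, 0xe1)

0: ✓ CMP  NZCV=1010
1: · SUBGE
2: ✓ MOVMI  r2←0x48
3: · MOVLS
4: ✓ CMP  NZCV=1001
5: · MOVLE
6: · MOVCS
7: ✓ CMP  NZCV=0011
8: · MOVEQ
9: ✓ SUBLE  r4←0xca
10: · ADDGE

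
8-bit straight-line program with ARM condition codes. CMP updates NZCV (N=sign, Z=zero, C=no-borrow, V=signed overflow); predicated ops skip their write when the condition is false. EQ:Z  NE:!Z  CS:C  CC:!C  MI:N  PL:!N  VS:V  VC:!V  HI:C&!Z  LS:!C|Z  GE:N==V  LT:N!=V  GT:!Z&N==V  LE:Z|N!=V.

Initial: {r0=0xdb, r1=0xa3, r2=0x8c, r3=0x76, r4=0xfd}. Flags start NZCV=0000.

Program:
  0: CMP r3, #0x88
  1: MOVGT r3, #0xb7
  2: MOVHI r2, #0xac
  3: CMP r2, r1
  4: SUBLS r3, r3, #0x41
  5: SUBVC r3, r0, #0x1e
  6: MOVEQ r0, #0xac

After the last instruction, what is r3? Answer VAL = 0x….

VAL = 0xbd

[0] flags=1001 → (cmp)
[1] flags=1001 GT?T → r3=0xb7
[2] flags=1001 HI?F → skip
[3] flags=1000 → (cmp)
[4] flags=1000 LS?T → r3=0x76
[5] flags=1000 VC?T → r3=0xbd
[6] flags=1000 EQ?F → skip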